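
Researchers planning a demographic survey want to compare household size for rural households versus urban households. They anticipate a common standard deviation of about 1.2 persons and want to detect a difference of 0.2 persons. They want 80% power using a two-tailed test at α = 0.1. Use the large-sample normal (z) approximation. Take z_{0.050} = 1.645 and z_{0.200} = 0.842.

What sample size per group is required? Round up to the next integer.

n = 446 per group

n = (z_{α/2} + z_β)² · (σ₁² + σ₂²) / δ²
  = (1.645 + 0.842)² · (2·1.2² = 2.88) / 0.2²
  = 6.1852 · 2.88 / 0.04
  = 445.33
Round up → n = 446 per group.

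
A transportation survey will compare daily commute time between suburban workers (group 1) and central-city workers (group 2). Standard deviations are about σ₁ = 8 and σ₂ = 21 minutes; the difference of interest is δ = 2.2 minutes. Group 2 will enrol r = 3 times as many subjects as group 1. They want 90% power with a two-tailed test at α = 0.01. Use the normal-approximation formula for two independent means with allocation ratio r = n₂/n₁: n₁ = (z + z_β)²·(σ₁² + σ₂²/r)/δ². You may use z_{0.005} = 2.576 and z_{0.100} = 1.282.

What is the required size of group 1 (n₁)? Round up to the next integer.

n₁ = (z_{α/2} + z_β)² · (σ₁² + σ₂²/r) / δ²
   = (2.576 + 1.282)² · (8² + 21²/3) / 2.2²
   = 14.8842 · (64 + 147) / 4.84
   = 14.8842 · 211 / 4.84
   = 648.88
Round up → n₁ = 649; n₂ = r·n₁ = 3 × 649 = 1947.

n₁ = 649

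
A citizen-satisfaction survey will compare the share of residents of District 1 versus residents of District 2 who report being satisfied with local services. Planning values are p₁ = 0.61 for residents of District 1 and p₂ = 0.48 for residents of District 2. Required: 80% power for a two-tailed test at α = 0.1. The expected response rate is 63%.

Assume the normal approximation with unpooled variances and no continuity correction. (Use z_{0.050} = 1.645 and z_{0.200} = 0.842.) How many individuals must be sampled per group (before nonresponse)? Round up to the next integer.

n = (z_{α/2} + z_β)² · [p₁(1−p₁) + p₂(1−p₂)] / (p₁ − p₂)²
  = (1.645 + 0.842)² · (0.61·0.39 + 0.48·0.52) / (0.13)²
  = (2.487)² · (0.2379 + 0.2496) / 0.0169
  = 6.1852 · 0.4875 / 0.0169
  = 178.42
Adjust for 63% response: 178.42 / 0.63 = 283.20.
Round up → n = 284 per group.

n = 284 per group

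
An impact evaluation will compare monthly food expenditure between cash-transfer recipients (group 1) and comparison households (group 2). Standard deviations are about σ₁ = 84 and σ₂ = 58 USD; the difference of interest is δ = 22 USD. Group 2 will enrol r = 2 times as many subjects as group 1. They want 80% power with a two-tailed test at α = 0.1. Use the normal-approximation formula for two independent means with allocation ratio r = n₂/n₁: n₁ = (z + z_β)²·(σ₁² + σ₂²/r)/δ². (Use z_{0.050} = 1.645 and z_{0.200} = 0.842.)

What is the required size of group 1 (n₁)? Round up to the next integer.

n₁ = (z_{α/2} + z_β)² · (σ₁² + σ₂²/r) / δ²
   = (1.645 + 0.842)² · (84² + 58²/2) / 22²
   = 6.1852 · (7056 + 1682) / 484
   = 6.1852 · 8738 / 484
   = 111.67
Round up → n₁ = 112; n₂ = r·n₁ = 2 × 112 = 224.

n₁ = 112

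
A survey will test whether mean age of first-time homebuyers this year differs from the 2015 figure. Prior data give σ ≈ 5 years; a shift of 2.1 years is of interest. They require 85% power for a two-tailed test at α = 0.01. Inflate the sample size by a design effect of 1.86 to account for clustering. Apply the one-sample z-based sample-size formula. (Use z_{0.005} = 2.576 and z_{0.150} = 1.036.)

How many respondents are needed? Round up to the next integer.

n = (z_{α/2} + z_β)² · σ² / δ²
  = (2.576 + 1.036)² · 5² / 2.1²
  = 13.0465 · 25 / 4.41
  = 73.96
Design effect: 1.86 × 73.96 = 137.57.
Round up → n = 138.

n = 138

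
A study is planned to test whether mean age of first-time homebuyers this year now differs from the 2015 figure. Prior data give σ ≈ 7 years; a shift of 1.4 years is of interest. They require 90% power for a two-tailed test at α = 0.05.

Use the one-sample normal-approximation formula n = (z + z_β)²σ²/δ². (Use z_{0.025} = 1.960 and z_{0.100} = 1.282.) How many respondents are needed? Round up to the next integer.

n = 263

n = (z_{α/2} + z_β)² · σ² / δ²
  = (1.960 + 1.282)² · 7² / 1.4²
  = 10.5106 · 49 / 1.96
  = 262.76
Round up → n = 263.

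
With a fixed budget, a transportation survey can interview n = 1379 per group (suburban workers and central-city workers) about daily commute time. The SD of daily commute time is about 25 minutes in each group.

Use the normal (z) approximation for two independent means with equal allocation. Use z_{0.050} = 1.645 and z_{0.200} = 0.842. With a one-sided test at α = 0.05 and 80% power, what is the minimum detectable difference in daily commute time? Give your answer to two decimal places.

Minimum detectable difference ≈ 2.37 minutes

δ = (z_α + z_β) · √((σ₁²+σ₂²)/n)
  = (1.645 + 0.842) · √(1250/1379)
  = 2.487 · √0.90645
  = 2.487 · 0.9521
  = 2.3678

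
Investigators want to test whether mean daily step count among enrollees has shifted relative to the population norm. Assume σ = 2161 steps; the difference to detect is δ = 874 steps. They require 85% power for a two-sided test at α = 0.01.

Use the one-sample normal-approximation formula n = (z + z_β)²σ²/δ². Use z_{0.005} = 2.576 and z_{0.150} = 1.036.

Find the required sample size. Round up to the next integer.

n = 80

n = (z_{α/2} + z_β)² · σ² / δ²
  = (2.576 + 1.036)² · 2161² / 874²
  = 13.0465 · 4669921 / 763876
  = 79.76
Round up → n = 80.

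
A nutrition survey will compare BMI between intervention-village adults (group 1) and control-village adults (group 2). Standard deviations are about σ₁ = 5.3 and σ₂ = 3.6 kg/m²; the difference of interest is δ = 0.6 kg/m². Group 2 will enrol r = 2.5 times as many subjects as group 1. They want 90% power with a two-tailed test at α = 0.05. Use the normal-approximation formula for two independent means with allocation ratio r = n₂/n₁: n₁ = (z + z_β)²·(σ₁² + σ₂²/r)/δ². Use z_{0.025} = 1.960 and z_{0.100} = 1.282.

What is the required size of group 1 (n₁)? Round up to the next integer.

n₁ = (z_{α/2} + z_β)² · (σ₁² + σ₂²/r) / δ²
   = (1.960 + 1.282)² · (5.3² + 3.6²/2.5) / 0.6²
   = 10.5106 · (28.09 + 5.184) / 0.36
   = 10.5106 · 33.274 / 0.36
   = 971.47
Round up → n₁ = 972; n₂ = r·n₁ = 2.5 × 972 = 2430.

n₁ = 972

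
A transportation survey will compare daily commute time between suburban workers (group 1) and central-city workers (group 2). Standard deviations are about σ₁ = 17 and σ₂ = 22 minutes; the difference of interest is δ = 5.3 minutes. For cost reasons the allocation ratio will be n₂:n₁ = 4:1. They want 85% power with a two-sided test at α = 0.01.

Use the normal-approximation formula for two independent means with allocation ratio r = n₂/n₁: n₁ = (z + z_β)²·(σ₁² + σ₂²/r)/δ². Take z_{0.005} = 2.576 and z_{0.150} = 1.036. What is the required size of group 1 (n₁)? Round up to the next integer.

n₁ = 191

n₁ = (z_{α/2} + z_β)² · (σ₁² + σ₂²/r) / δ²
   = (2.576 + 1.036)² · (17² + 22²/4) / 5.3²
   = 13.0465 · (289 + 121) / 28.09
   = 13.0465 · 410 / 28.09
   = 190.43
Round up → n₁ = 191; n₂ = r·n₁ = 4 × 191 = 764.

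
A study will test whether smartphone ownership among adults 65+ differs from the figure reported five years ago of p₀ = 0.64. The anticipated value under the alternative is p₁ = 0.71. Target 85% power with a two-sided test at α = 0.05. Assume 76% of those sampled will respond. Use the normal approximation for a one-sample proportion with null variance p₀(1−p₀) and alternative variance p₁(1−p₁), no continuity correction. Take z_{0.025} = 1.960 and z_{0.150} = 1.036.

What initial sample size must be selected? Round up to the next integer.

n = 535

n = [z_{α/2}·√(p₀q₀) + z_β·√(p₁q₁)]² / (p₁ − p₀)²
  = [1.960·√(0.64·0.36) + 1.036·√(0.71·0.29)]² / (0.07)²
  = [1.960·0.4800 + 1.036·0.4538]² / 0.0049
  = [1.4109]² / 0.0049
  = 406.25
Adjust for 76% response: 406.25 / 0.76 = 534.54.
Round up → n = 535.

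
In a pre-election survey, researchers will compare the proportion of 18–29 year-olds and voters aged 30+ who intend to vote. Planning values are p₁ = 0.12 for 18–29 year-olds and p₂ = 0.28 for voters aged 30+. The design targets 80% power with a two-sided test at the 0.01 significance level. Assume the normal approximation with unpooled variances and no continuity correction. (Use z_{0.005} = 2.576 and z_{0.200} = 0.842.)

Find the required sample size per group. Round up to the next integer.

n = (z_{α/2} + z_β)² · [p₁(1−p₁) + p₂(1−p₂)] / (p₁ − p₂)²
  = (2.576 + 0.842)² · (0.12·0.88 + 0.28·0.72) / (-0.16)²
  = (3.418)² · (0.1056 + 0.2016) / 0.0256
  = 11.6827 · 0.3072 / 0.0256
  = 140.19
Round up → n = 141 per group.

n = 141 per group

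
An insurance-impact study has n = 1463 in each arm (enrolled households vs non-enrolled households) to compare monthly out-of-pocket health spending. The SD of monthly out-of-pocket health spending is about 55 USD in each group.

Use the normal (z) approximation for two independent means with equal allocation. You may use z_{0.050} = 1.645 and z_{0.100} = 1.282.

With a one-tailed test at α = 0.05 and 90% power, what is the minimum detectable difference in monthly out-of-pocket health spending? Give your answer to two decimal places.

Minimum detectable difference ≈ 5.95 USD

δ = (z_α + z_β) · √((σ₁²+σ₂²)/n)
  = (1.645 + 1.282) · √(6050/1463)
  = 2.927 · √4.1353
  = 2.927 · 2.0336
  = 5.9522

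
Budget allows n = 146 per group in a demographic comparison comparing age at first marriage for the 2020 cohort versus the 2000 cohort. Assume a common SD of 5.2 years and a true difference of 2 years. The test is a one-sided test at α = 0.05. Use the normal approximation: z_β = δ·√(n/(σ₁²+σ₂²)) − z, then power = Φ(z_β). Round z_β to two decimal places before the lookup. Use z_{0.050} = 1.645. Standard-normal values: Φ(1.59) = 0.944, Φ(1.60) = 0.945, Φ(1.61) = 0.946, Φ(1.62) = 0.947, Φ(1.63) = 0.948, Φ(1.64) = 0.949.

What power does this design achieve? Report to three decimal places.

z_β = δ·√(n/(σ₁²+σ₂²)) − z_α
    = 2 · √(146/54.08) − 1.645
    = 2 · 1.64308 − 1.645
    = 3.2862 − 1.645 = 1.6412 → 1.64
Power = Φ(1.64) = 0.949.

Power ≈ 0.949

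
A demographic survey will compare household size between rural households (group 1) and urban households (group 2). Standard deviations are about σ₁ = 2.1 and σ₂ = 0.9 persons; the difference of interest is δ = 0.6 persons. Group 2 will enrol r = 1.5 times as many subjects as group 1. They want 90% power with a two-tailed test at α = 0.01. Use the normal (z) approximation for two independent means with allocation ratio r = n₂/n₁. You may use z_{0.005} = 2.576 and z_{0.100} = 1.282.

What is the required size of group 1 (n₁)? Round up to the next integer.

n₁ = (z_{α/2} + z_β)² · (σ₁² + σ₂²/r) / δ²
   = (2.576 + 1.282)² · (2.1² + 0.9²/1.5) / 0.6²
   = 14.8842 · (4.41 + 0.54) / 0.36
   = 14.8842 · 4.95 / 0.36
   = 204.66
Round up → n₁ = 205; n₂ = r·n₁ = 1.5 × 205 = 308.

n₁ = 205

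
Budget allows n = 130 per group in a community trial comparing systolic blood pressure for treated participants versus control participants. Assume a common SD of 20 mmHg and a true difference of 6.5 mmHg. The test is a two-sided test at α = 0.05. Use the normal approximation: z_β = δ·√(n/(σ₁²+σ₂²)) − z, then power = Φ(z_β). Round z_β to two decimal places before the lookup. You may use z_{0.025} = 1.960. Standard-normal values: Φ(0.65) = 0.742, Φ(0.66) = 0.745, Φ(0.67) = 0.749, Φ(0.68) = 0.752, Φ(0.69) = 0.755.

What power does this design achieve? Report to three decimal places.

Power ≈ 0.745

z_β = δ·√(n/(σ₁²+σ₂²)) − z_{α/2}
    = 6.5 · √(130/800) − 1.960
    = 6.5 · 0.40311 − 1.960
    = 2.6202 − 1.960 = 0.6602 → 0.66
Power = Φ(0.66) = 0.745.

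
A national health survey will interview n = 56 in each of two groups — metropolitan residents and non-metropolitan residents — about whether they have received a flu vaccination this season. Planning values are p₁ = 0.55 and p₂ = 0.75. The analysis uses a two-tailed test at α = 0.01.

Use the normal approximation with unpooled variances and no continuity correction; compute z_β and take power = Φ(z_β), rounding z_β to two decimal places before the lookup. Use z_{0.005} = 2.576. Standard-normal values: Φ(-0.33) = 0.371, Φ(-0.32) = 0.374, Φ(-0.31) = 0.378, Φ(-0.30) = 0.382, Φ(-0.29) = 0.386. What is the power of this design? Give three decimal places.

Power ≈ 0.378

z_β = |p₁−p₂|·√(n/[p₁q₁+p₂q₂]) − z_{α/2}
    = 0.20 · √(56/0.4350) − 2.576
    = 0.20 · 11.3462 − 2.576
    = 2.2692 − 2.576 = -0.3068 → -0.31
Power = Φ(-0.31) = 0.378.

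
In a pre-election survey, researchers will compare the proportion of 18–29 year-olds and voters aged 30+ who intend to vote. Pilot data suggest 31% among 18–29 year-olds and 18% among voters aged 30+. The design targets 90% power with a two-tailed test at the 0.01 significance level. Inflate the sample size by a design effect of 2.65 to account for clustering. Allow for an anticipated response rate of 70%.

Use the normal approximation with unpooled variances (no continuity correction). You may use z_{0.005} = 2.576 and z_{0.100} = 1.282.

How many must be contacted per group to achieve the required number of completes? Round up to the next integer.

n = (z_{α/2} + z_β)² · [p₁(1−p₁) + p₂(1−p₂)] / (p₁ − p₂)²
  = (2.576 + 1.282)² · (0.31·0.69 + 0.18·0.82) / (0.13)²
  = (3.858)² · (0.2139 + 0.1476) / 0.0169
  = 14.8842 · 0.3615 / 0.0169
  = 318.38
Design effect: 2.65 × 318.38 = 843.71.
Adjust for 70% response: 843.71 / 0.70 = 1205.30.
Round up → n = 1206 per group.

n = 1206 per group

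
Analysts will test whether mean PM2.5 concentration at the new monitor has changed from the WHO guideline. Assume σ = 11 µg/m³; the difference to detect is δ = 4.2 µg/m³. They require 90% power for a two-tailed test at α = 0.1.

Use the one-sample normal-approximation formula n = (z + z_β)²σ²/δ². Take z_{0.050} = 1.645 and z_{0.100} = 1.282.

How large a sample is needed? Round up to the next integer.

n = 59

n = (z_{α/2} + z_β)² · σ² / δ²
  = (1.645 + 1.282)² · 11² / 4.2²
  = 8.5673 · 121 / 17.64
  = 58.77
Round up → n = 59.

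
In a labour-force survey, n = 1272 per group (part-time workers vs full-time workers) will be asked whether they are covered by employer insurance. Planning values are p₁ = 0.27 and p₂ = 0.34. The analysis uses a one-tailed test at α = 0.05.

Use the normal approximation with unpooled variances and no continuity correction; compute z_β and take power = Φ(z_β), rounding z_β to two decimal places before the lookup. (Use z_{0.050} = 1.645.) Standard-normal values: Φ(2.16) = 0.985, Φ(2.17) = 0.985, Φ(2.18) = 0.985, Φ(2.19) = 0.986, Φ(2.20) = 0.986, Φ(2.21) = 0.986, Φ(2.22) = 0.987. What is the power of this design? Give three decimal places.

Power ≈ 0.986

z_β = |p₁−p₂|·√(n/[p₁q₁+p₂q₂]) − z_α
    = 0.07 · √(1272/0.4215) − 1.645
    = 0.07 · 54.9344 − 1.645
    = 3.8454 − 1.645 = 2.2004 → 2.20
Power = Φ(2.20) = 0.986.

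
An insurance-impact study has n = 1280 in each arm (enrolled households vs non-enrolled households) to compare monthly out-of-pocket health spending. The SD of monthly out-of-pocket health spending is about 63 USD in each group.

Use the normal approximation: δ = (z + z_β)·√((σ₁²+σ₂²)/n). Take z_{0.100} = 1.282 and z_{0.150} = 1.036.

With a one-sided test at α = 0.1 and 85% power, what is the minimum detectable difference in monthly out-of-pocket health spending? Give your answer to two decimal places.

δ = (z_α + z_β) · √((σ₁²+σ₂²)/n)
  = (1.282 + 1.036) · √(7938/1280)
  = 2.318 · √6.2016
  = 2.318 · 2.4903
  = 5.7725

Minimum detectable difference ≈ 5.77 USD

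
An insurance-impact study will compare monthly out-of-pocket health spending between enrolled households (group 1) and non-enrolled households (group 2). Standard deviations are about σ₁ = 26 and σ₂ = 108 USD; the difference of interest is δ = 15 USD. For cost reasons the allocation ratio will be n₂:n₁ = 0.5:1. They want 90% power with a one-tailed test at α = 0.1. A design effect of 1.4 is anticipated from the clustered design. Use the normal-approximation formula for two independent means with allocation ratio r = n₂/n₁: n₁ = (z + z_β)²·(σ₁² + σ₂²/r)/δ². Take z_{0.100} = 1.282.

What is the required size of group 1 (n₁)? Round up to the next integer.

n₁ = 982

n₁ = (z_α + z_β)² · (σ₁² + σ₂²/r) / δ²
   = (1.282 + 1.282)² · (26² + 108²/0.5) / 15²
   = 6.5741 · (676 + 23328) / 225
   = 6.5741 · 24004 / 225
   = 701.35
Design effect: 1.4 × 701.35 = 981.90.
Round up → n₁ = 982; n₂ = r·n₁ = 0.5 × 982 = 491.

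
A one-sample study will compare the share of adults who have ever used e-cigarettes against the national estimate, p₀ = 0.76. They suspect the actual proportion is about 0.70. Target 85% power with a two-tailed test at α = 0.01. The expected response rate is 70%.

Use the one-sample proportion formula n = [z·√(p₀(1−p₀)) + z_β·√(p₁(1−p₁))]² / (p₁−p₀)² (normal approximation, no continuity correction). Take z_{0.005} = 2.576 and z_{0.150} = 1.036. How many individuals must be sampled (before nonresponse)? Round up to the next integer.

n = [z_{α/2}·√(p₀q₀) + z_β·√(p₁q₁)]² / (p₁ − p₀)²
  = [2.576·√(0.76·0.24) + 1.036·√(0.70·0.30)]² / (-0.06)²
  = [2.576·0.4271 + 1.036·0.4583]² / 0.0036
  = [1.5749]² / 0.0036
  = 688.99
Adjust for 70% response: 688.99 / 0.70 = 984.28.
Round up → n = 985.

n = 985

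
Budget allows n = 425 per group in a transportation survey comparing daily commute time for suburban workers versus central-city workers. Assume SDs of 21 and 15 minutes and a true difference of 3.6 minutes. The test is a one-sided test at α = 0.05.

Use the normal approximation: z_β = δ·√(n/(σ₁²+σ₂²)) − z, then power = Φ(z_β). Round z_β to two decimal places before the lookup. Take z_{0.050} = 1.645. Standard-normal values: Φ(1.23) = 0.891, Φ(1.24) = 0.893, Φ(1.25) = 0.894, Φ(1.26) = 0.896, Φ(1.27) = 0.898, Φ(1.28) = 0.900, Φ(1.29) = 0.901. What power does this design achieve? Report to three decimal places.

Power ≈ 0.891

z_β = δ·√(n/(σ₁²+σ₂²)) − z_α
    = 3.6 · √(425/666) − 1.645
    = 3.6 · 0.79884 − 1.645
    = 2.8758 − 1.645 = 1.2308 → 1.23
Power = Φ(1.23) = 0.891.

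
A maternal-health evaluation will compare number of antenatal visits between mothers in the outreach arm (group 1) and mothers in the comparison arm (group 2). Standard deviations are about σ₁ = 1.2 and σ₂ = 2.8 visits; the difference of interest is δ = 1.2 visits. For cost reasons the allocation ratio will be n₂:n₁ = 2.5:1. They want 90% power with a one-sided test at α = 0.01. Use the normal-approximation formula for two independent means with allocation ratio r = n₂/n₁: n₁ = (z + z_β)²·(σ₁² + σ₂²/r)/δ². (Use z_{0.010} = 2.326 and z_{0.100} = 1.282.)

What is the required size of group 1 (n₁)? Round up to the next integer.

n₁ = (z_α + z_β)² · (σ₁² + σ₂²/r) / δ²
   = (2.326 + 1.282)² · (1.2² + 2.8²/2.5) / 1.2²
   = 13.0177 · (1.44 + 3.136) / 1.44
   = 13.0177 · 4.576 / 1.44
   = 41.37
Round up → n₁ = 42; n₂ = r·n₁ = 2.5 × 42 = 105.

n₁ = 42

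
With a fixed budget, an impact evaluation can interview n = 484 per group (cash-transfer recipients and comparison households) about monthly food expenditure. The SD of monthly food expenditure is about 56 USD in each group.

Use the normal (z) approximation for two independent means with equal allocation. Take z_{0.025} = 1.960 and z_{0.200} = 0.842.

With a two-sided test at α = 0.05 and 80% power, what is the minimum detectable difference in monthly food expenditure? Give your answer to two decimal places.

δ = (z_{α/2} + z_β) · √((σ₁²+σ₂²)/n)
  = (1.960 + 0.842) · √(6272/484)
  = 2.802 · √12.9587
  = 2.802 · 3.5998
  = 10.0867

Minimum detectable difference ≈ 10.09 USD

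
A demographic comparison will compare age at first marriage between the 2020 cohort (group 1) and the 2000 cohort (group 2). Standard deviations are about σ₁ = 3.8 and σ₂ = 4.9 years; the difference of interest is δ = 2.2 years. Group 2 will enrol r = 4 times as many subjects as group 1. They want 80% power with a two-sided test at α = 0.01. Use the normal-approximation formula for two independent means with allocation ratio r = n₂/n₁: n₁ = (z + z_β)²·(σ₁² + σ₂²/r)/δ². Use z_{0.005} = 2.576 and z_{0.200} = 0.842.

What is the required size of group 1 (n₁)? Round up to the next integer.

n₁ = 50

n₁ = (z_{α/2} + z_β)² · (σ₁² + σ₂²/r) / δ²
   = (2.576 + 0.842)² · (3.8² + 4.9²/4) / 2.2²
   = 11.6827 · (14.44 + 6.0025) / 4.84
   = 11.6827 · 20.4425 / 4.84
   = 49.34
Round up → n₁ = 50; n₂ = r·n₁ = 4 × 50 = 200.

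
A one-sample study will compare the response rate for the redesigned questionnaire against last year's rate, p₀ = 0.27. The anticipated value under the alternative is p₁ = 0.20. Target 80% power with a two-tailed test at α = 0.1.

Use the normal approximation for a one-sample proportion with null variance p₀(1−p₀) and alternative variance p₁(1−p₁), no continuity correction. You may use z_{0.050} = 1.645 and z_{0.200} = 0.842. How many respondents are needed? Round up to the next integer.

n = [z_{α/2}·√(p₀q₀) + z_β·√(p₁q₁)]² / (p₁ − p₀)²
  = [1.645·√(0.27·0.73) + 0.842·√(0.20·0.80)]² / (-0.07)²
  = [1.645·0.4440 + 0.842·0.4000]² / 0.0049
  = [1.0671]² / 0.0049
  = 232.39
Round up → n = 233.

n = 233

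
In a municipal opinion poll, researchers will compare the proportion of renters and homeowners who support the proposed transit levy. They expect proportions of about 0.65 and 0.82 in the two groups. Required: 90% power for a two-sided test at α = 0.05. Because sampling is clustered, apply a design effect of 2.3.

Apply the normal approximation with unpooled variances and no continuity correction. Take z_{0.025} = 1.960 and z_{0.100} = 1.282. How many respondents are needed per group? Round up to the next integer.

n = (z_{α/2} + z_β)² · [p₁(1−p₁) + p₂(1−p₂)] / (p₁ − p₂)²
  = (1.960 + 1.282)² · (0.65·0.35 + 0.82·0.18) / (-0.17)²
  = (3.242)² · (0.2275 + 0.1476) / 0.0289
  = 10.5106 · 0.3751 / 0.0289
  = 136.42
Design effect: 2.3 × 136.42 = 313.76.
Round up → n = 314 per group.

n = 314 per group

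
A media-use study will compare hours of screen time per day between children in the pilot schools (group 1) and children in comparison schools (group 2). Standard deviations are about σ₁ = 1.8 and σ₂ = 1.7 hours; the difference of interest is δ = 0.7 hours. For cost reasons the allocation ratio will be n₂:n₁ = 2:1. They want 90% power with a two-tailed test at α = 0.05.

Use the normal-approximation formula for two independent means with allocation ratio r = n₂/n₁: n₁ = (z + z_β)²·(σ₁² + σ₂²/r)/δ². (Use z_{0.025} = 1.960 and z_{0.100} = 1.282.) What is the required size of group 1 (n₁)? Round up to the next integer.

n₁ = (z_{α/2} + z_β)² · (σ₁² + σ₂²/r) / δ²
   = (1.960 + 1.282)² · (1.8² + 1.7²/2) / 0.7²
   = 10.5106 · (3.24 + 1.445) / 0.49
   = 10.5106 · 4.685 / 0.49
   = 100.49
Round up → n₁ = 101; n₂ = r·n₁ = 2 × 101 = 202.

n₁ = 101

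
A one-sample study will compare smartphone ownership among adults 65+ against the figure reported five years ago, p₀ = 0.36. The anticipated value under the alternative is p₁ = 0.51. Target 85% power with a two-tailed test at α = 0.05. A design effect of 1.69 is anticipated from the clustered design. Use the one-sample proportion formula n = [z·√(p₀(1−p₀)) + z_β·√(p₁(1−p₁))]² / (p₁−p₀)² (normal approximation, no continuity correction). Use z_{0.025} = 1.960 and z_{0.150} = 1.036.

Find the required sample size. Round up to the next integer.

n = [z_{α/2}·√(p₀q₀) + z_β·√(p₁q₁)]² / (p₁ − p₀)²
  = [1.960·√(0.36·0.64) + 1.036·√(0.51·0.49)]² / (0.15)²
  = [1.960·0.4800 + 1.036·0.4999]² / 0.0225
  = [1.4587]² / 0.0225
  = 94.57
Design effect: 1.69 × 94.57 = 159.82.
Round up → n = 160.

n = 160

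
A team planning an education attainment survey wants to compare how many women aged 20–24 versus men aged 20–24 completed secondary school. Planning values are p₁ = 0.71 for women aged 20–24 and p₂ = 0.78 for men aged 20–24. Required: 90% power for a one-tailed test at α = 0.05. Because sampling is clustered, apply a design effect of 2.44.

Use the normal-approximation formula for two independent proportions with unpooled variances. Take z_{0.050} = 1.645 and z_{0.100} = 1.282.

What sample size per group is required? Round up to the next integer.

n = (z_α + z_β)² · [p₁(1−p₁) + p₂(1−p₂)] / (p₁ − p₂)²
  = (1.645 + 1.282)² · (0.71·0.29 + 0.78·0.22) / (-0.07)²
  = (2.927)² · (0.2059 + 0.1716) / 0.0049
  = 8.5673 · 0.3775 / 0.0049
  = 660.03
Design effect: 2.44 × 660.03 = 1610.48.
Round up → n = 1611 per group.

n = 1611 per group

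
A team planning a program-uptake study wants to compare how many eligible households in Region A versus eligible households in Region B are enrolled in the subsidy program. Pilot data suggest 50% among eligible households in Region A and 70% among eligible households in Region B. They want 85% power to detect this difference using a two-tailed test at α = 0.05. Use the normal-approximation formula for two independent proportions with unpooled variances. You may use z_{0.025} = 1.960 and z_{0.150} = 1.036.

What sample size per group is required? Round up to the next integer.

n = (z_{α/2} + z_β)² · [p₁(1−p₁) + p₂(1−p₂)] / (p₁ − p₂)²
  = (1.960 + 1.036)² · (0.50·0.50 + 0.70·0.30) / (-0.20)²
  = (2.996)² · (0.2500 + 0.2100) / 0.0400
  = 8.9760 · 0.4600 / 0.0400
  = 103.22
Round up → n = 104 per group.

n = 104 per group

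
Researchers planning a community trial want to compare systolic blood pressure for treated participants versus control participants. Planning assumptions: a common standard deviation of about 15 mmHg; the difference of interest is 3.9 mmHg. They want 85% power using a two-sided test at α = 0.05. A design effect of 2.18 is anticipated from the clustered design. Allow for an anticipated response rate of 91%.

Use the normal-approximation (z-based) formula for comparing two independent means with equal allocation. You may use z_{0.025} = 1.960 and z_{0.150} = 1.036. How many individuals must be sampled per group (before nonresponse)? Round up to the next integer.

n = (z_{α/2} + z_β)² · (σ₁² + σ₂²) / δ²
  = (1.960 + 1.036)² · (2·15² = 450) / 3.9²
  = 8.9760 · 450 / 15.21
  = 265.56
Design effect: 2.18 × 265.56 = 578.93.
Adjust for 91% response: 578.93 / 0.91 = 636.18.
Round up → n = 637 per group.

n = 637 per group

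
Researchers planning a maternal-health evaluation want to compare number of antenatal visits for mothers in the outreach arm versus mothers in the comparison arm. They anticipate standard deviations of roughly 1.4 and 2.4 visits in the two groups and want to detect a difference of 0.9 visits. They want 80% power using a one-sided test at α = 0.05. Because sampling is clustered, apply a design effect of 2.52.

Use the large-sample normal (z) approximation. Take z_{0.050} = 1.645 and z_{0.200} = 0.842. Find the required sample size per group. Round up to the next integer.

n = 149 per group

n = (z_α + z_β)² · (σ₁² + σ₂²) / δ²
  = (1.645 + 0.842)² · (1.4² + 2.4² = 7.72) / 0.9²
  = 6.1852 · 7.72 / 0.81
  = 58.95
Design effect: 2.52 × 58.95 = 148.55.
Round up → n = 149 per group.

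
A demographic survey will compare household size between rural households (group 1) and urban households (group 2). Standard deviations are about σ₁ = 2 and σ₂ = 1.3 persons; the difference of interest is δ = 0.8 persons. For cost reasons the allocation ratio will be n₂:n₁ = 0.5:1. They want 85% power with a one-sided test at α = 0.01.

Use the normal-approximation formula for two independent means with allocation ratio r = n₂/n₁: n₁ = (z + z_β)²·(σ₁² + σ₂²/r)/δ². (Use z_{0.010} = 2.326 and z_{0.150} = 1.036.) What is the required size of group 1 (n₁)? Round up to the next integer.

n₁ = (z_α + z_β)² · (σ₁² + σ₂²/r) / δ²
   = (2.326 + 1.036)² · (2² + 1.3²/0.5) / 0.8²
   = 11.3030 · (4 + 3.38) / 0.64
   = 11.3030 · 7.38 / 0.64
   = 130.34
Round up → n₁ = 131; n₂ = r·n₁ = 0.5 × 131 = 66.

n₁ = 131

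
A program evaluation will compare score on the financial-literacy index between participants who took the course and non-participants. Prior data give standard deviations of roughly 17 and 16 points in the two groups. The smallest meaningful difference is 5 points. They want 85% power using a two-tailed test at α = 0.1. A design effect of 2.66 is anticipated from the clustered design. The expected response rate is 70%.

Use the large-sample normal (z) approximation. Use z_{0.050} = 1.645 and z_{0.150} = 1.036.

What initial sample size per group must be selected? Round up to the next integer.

n = (z_{α/2} + z_β)² · (σ₁² + σ₂²) / δ²
  = (1.645 + 1.036)² · (17² + 16² = 545) / 5²
  = 7.1878 · 545 / 25
  = 156.69
Design effect: 2.66 × 156.69 = 416.80.
Adjust for 70% response: 416.80 / 0.70 = 595.43.
Round up → n = 596 per group.

n = 596 per group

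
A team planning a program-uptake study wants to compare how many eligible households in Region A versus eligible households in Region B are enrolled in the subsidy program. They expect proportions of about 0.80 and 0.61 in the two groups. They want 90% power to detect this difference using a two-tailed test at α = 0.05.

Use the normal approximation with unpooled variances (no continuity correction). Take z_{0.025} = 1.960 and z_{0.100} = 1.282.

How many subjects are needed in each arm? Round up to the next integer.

n = 116 per group

n = (z_{α/2} + z_β)² · [p₁(1−p₁) + p₂(1−p₂)] / (p₁ − p₂)²
  = (1.960 + 1.282)² · (0.80·0.20 + 0.61·0.39) / (0.19)²
  = (3.242)² · (0.1600 + 0.2379) / 0.0361
  = 10.5106 · 0.3979 / 0.0361
  = 115.85
Round up → n = 116 per group.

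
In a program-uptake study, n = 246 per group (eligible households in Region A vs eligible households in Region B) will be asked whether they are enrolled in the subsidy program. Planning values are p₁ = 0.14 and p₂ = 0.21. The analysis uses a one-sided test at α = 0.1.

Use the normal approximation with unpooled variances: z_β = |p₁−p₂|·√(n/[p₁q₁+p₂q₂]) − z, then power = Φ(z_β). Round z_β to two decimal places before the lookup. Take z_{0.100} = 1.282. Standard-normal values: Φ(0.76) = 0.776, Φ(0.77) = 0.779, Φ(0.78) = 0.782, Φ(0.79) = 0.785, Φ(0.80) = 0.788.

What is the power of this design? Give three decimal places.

z_β = |p₁−p₂|·√(n/[p₁q₁+p₂q₂]) − z_α
    = 0.07 · √(246/0.2863) − 1.282
    = 0.07 · 29.3128 − 1.282
    = 2.0519 − 1.282 = 0.7699 → 0.77
Power = Φ(0.77) = 0.779.

Power ≈ 0.779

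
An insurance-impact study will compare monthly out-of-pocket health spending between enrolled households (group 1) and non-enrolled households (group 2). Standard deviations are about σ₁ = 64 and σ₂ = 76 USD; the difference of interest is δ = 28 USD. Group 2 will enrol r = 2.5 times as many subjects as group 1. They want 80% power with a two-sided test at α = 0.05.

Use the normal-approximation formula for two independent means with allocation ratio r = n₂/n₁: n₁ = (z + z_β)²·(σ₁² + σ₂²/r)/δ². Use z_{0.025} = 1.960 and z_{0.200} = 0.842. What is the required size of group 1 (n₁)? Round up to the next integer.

n₁ = 65

n₁ = (z_{α/2} + z_β)² · (σ₁² + σ₂²/r) / δ²
   = (1.960 + 0.842)² · (64² + 76²/2.5) / 28²
   = 7.8512 · (4096 + 2310.4) / 784
   = 7.8512 · 6406.4 / 784
   = 64.16
Round up → n₁ = 65; n₂ = r·n₁ = 2.5 × 65 = 163.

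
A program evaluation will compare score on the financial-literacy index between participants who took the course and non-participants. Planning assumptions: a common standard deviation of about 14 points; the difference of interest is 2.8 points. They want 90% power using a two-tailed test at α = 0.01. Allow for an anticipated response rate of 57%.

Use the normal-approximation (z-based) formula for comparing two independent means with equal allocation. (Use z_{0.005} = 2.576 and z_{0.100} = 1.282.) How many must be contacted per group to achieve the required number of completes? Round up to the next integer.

n = 1306 per group

n = (z_{α/2} + z_β)² · (σ₁² + σ₂²) / δ²
  = (2.576 + 1.282)² · (2·14² = 392) / 2.8²
  = 14.8842 · 392 / 7.84
  = 744.21
Adjust for 57% response: 744.21 / 0.57 = 1305.63.
Round up → n = 1306 per group.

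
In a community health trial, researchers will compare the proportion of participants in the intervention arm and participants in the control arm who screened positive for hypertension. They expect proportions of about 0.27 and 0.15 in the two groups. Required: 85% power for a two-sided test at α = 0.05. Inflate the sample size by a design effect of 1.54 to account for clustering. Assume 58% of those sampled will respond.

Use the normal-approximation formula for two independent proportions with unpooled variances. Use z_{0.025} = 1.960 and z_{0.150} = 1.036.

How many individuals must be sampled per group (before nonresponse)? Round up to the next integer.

n = 538 per group

n = (z_{α/2} + z_β)² · [p₁(1−p₁) + p₂(1−p₂)] / (p₁ − p₂)²
  = (1.960 + 1.036)² · (0.27·0.73 + 0.15·0.85) / (0.12)²
  = (2.996)² · (0.1971 + 0.1275) / 0.0144
  = 8.9760 · 0.3246 / 0.0144
  = 202.33
Design effect: 1.54 × 202.33 = 311.59.
Adjust for 58% response: 311.59 / 0.58 = 537.23.
Round up → n = 538 per group.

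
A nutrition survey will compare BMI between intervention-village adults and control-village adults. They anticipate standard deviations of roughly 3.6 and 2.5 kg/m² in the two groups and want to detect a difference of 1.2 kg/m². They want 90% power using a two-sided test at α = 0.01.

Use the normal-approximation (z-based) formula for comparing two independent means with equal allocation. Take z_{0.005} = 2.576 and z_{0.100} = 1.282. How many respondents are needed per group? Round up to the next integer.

n = (z_{α/2} + z_β)² · (σ₁² + σ₂²) / δ²
  = (2.576 + 1.282)² · (3.6² + 2.5² = 19.21) / 1.2²
  = 14.8842 · 19.21 / 1.44
  = 198.56
Round up → n = 199 per group.

n = 199 per group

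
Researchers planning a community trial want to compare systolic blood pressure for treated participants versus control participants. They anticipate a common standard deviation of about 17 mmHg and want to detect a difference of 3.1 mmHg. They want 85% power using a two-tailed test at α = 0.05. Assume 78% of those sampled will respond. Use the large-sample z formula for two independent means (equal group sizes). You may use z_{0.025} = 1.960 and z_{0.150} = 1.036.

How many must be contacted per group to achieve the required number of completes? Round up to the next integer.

n = (z_{α/2} + z_β)² · (σ₁² + σ₂²) / δ²
  = (1.960 + 1.036)² · (2·17² = 578) / 3.1²
  = 8.9760 · 578 / 9.61
  = 539.87
Adjust for 78% response: 539.87 / 0.78 = 692.14.
Round up → n = 693 per group.

n = 693 per group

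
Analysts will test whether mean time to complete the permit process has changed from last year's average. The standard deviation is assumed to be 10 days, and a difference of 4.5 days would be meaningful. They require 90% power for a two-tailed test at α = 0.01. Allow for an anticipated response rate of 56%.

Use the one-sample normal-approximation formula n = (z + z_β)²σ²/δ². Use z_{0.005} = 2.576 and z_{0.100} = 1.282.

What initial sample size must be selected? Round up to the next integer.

n = (z_{α/2} + z_β)² · σ² / δ²
  = (2.576 + 1.282)² · 10² / 4.5²
  = 14.8842 · 100 / 20.25
  = 73.50
Adjust for 56% response: 73.50 / 0.56 = 131.25.
Round up → n = 132.

n = 132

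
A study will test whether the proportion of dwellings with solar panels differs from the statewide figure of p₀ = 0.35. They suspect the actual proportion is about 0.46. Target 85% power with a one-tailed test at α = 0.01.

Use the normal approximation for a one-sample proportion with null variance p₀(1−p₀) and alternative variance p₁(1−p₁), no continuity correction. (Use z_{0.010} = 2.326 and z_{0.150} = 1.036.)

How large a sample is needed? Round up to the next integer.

n = [z_α·√(p₀q₀) + z_β·√(p₁q₁)]² / (p₁ − p₀)²
  = [2.326·√(0.35·0.65) + 1.036·√(0.46·0.54)]² / (0.11)²
  = [2.326·0.4770 + 1.036·0.4984]² / 0.0121
  = [1.6258]² / 0.0121
  = 218.44
Round up → n = 219.

n = 219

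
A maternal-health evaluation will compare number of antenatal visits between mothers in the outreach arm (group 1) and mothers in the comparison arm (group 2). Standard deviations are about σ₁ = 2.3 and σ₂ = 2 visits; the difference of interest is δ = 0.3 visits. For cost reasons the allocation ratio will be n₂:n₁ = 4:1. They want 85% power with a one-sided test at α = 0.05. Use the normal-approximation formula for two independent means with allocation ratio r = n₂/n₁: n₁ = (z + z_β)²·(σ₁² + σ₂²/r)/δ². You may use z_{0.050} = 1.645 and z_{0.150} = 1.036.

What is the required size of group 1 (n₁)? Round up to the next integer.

n₁ = (z_α + z_β)² · (σ₁² + σ₂²/r) / δ²
   = (1.645 + 1.036)² · (2.3² + 2²/4) / 0.3²
   = 7.1878 · (5.29 + 1) / 0.09
   = 7.1878 · 6.29 / 0.09
   = 502.34
Round up → n₁ = 503; n₂ = r·n₁ = 4 × 503 = 2012.

n₁ = 503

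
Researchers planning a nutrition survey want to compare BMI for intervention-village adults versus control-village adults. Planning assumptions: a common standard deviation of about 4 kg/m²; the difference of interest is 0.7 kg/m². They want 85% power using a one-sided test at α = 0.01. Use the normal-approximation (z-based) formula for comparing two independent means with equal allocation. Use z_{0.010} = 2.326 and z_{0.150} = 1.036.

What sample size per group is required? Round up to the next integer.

n = (z_α + z_β)² · (σ₁² + σ₂²) / δ²
  = (2.326 + 1.036)² · (2·4² = 32) / 0.7²
  = 11.3030 · 32 / 0.49
  = 738.16
Round up → n = 739 per group.

n = 739 per group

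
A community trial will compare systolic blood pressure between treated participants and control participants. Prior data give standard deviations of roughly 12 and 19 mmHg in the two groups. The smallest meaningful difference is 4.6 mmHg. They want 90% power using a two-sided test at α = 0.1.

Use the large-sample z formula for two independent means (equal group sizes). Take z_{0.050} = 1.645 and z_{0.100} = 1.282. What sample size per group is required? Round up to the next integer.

n = (z_{α/2} + z_β)² · (σ₁² + σ₂²) / δ²
  = (1.645 + 1.282)² · (12² + 19² = 505) / 4.6²
  = 8.5673 · 505 / 21.16
  = 204.47
Round up → n = 205 per group.

n = 205 per group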